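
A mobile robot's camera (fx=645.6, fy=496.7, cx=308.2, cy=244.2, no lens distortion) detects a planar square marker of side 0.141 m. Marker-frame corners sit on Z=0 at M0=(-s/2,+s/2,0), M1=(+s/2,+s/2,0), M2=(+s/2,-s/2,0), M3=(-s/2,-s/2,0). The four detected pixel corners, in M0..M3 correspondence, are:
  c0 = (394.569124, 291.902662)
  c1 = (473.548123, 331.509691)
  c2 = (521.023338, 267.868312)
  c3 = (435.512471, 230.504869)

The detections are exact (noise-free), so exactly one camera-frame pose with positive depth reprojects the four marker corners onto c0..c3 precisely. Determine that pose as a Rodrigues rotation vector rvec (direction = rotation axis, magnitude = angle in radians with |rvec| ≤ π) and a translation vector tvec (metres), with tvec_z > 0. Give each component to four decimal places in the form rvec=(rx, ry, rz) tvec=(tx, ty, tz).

Intrinsics K: fx=645.6, fy=496.7, cx=308.2, cy=244.2
Marker side s = 0.141 m; corners in marker frame (Z=0):
  M0 = (-0.0705, +0.0705, 0)
  M1 = (+0.0705, +0.0705, 0)
  M2 = (+0.0705, -0.0705, 0)
  M3 = (-0.0705, -0.0705, 0)
Detected image corners:
  c0 = (394.569124, 291.902662) px
  c1 = (473.548123, 331.509691) px
  c2 = (521.023338, 267.868312) px
  c3 = (435.512471, 230.504869) px
Planar DLT: solve 8×8 A·h = b for H (H[2,2]=1):
  H  [+376.69929 -166.63647 +454.35422]
  H  [+146.43110 +533.01040 +280.53969]
  H  [-0.45176 +0.32043 +1.00000]
B = K⁻¹H; ‖b₁‖=1.053528, ‖b₂‖=1.053528; λ = 2/(‖b₁‖+‖b₂‖) = 0.949192, sign → tz>0 ⇒ λ=+0.949192
r₁ = λ·B[:,0] = (+0.75855,+0.49065,-0.42880); r₂ = λ·B[:,1] = (-0.39019,+0.86905,+0.30415)
r₃ = r₁×r₂ = (+0.52188,-0.06339,+0.85066); SVD([r₁ r₂ r₃]) → R = UVᵀ:
  R  [+0.75855 -0.39019 +0.52188]
  R  [+0.49065 +0.86905 -0.06339]
  R  [-0.42880 +0.30415 +0.85066]
t = (+0.21488, +0.06944, +0.94919) m
tr R = 2.478254; θ = arccos((tr R − 1)/2) = 0.739023 rad = 42.343°
axis k = ((R−Rᵀ)₃₂, (R−Rᵀ)₁₃, (R−Rᵀ)₂₁) / (2 sinθ) = (+0.272831, +0.705710, +0.653863)
rvec = θ·k = (+0.201628, +0.521535, +0.483220)

rvec=(0.2016, 0.5215, 0.4832) tvec=(0.2149, 0.0694, 0.9492)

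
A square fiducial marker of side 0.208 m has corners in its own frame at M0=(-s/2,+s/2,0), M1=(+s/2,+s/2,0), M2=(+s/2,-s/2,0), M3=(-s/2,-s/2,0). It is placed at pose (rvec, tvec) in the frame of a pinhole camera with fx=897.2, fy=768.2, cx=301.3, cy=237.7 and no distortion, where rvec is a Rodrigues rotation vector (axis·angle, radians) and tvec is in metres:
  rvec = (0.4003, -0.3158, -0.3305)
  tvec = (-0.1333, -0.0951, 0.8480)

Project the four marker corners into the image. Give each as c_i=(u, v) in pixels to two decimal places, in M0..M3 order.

Intrinsics K: fx=897.2, fy=768.2, cx=301.3, cy=237.7
Marker side s = 0.208 m; corners in marker frame (Z=0):
  M0 = (-0.1040, +0.1040, 0)
  M1 = (+0.1040, +0.1040, 0)
  M2 = (+0.1040, -0.1040, 0)
  M3 = (-0.1040, -0.1040, 0)
rvec = (0.4003, -0.3158, -0.3305), |rvec| = θ = 0.60762 rad = 34.814°
Rodrigues: sinθ=0.57091, 1−cosθ=0.17899; R = I + sinθ·[k]× + (1−cosθ)·[k]×²:
    [+0.89870 +0.24925 -0.36086]
    [-0.37182 +0.86936 -0.32552]
    [+0.23258 +0.42672 +0.87397]
t = (-0.1333, -0.0951, 0.8480) m
M0: Pc = R·M0+t = (-0.20084, +0.03398, +0.86819); u = 897.2·(-0.20084)/0.86819 + 301.3 = 93.7466, v = 768.2·(+0.03398)/0.86819 + 237.7 = 267.7690
M1: Pc = R·M1+t = (-0.01391, -0.04336, +0.91657); u = 897.2·(-0.01391)/0.91657 + 301.3 = 287.6802, v = 768.2·(-0.04336)/0.91657 + 237.7 = 201.3621
M2: Pc = R·M2+t = (-0.06576, -0.22418, +0.82781); u = 897.2·(-0.06576)/0.82781 + 301.3 = 230.0304, v = 768.2·(-0.22418)/0.82781 + 237.7 = 29.6604
M3: Pc = R·M3+t = (-0.25269, -0.14684, +0.77943); u = 897.2·(-0.25269)/0.77943 + 301.3 = 10.4345, v = 768.2·(-0.14684)/0.77943 + 237.7 = 92.9723

c0=(93.75, 267.77) c1=(287.68, 201.36) c2=(230.03, 29.66) c3=(10.43, 92.97)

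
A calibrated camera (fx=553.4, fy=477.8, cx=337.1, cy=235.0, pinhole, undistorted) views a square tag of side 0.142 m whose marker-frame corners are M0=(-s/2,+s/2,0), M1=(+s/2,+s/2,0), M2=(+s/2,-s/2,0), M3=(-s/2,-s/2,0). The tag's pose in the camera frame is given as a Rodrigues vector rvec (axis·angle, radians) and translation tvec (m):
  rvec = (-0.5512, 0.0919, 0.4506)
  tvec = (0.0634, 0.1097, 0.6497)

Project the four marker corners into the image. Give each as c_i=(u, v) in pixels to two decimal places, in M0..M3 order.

Intrinsics K: fx=553.4, fy=477.8, cx=337.1, cy=235.0
Marker side s = 0.142 m; corners in marker frame (Z=0):
  M0 = (-0.0710, +0.0710, 0)
  M1 = (+0.0710, +0.0710, 0)
  M2 = (+0.0710, -0.0710, 0)
  M3 = (-0.0710, -0.0710, 0)
rvec = (-0.5512, 0.0919, 0.4506), |rvec| = θ = 0.71785 rad = 41.130°
Rodrigues: sinθ=0.65777, 1−cosθ=0.24678; R = I + sinθ·[k]× + (1−cosθ)·[k]×²:
    [+0.89872 -0.43714 -0.03474]
    [+0.38863 +0.75727 +0.52490]
    [-0.20315 -0.48523 +0.85046]
t = (0.0634, 0.1097, 0.6497) m
M0: Pc = R·M0+t = (-0.03145, +0.13587, +0.62967); u = 553.4·(-0.03145)/0.62967 + 337.1 = 309.4627, v = 477.8·(+0.13587)/0.62967 + 235.0 = 338.1018
M1: Pc = R·M1+t = (+0.09617, +0.19106, +0.60082); u = 553.4·(+0.09617)/0.60082 + 337.1 = 425.6808, v = 477.8·(+0.19106)/0.60082 + 235.0 = 386.9374
M2: Pc = R·M2+t = (+0.15825, +0.08353, +0.66973); u = 553.4·(+0.15825)/0.66973 + 337.1 = 467.8599, v = 477.8·(+0.08353)/0.66973 + 235.0 = 294.5899
M3: Pc = R·M3+t = (+0.03063, +0.02834, +0.69858); u = 553.4·(+0.03063)/0.69858 + 337.1 = 361.3630, v = 477.8·(+0.02834)/0.69858 + 235.0 = 254.3846

c0=(309.46, 338.10) c1=(425.68, 386.94) c2=(467.86, 294.59) c3=(361.36, 254.38)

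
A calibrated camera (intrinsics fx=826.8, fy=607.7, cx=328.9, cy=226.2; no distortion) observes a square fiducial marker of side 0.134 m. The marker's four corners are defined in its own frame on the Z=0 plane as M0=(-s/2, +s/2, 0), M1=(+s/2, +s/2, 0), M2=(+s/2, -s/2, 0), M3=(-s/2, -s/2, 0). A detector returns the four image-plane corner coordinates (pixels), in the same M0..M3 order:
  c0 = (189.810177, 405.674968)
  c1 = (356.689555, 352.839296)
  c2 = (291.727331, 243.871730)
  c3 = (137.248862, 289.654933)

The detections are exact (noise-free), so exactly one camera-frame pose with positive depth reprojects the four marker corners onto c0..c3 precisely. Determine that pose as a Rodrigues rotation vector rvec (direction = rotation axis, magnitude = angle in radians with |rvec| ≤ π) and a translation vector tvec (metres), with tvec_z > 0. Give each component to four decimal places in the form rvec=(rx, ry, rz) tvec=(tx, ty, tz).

Intrinsics K: fx=826.8, fy=607.7, cx=328.9, cy=226.2
Marker side s = 0.134 m; corners in marker frame (Z=0):
  M0 = (-0.0670, +0.0670, 0)
  M1 = (+0.0670, +0.0670, 0)
  M2 = (+0.0670, -0.0670, 0)
  M3 = (-0.0670, -0.0670, 0)
Detected image corners:
  c0 = (189.810177, 405.674968) px
  c1 = (356.689555, 352.839296) px
  c2 = (291.727331, 243.871730) px
  c3 = (137.248862, 289.654933) px
Planar DLT: solve 8×8 A·h = b for H (H[2,2]=1):
  H  [+1242.37088 +282.08237 +243.60078]
  H  [-306.88385 +631.21018 +320.27723]
  H  [+0.18563 -0.64384 +1.00000]
B = K⁻¹H; ‖b₁‖=1.550952, ‖b₂‖=1.550952; λ = 2/(‖b₁‖+‖b₂‖) = 0.644765, sign → tz>0 ⇒ λ=+0.644765
r₁ = λ·B[:,0] = (+0.92123,-0.37015,+0.11969); r₂ = λ·B[:,1] = (+0.38511,+0.82423,-0.41513)
r₃ = r₁×r₂ = (+0.05501,+0.42852,+0.90185); SVD([r₁ r₂ r₃]) → R = UVᵀ:
  R  [+0.92123 +0.38511 +0.05501]
  R  [-0.37015 +0.82423 +0.42852]
  R  [+0.11969 -0.41513 +0.90185]
t = (-0.06652, +0.09982, +0.64477) m
tr R = 2.647313; θ = arccos((tr R − 1)/2) = 0.602968 rad = 34.548°
axis k = ((R−Rᵀ)₃₂, (R−Rᵀ)₁₃, (R−Rᵀ)₂₁) / (2 sinθ) = (-0.743844, -0.057030, -0.665916)
rvec = θ·k = (-0.448514, -0.034387, -0.401526)

rvec=(-0.4485, -0.0344, -0.4015) tvec=(-0.0665, 0.0998, 0.6448)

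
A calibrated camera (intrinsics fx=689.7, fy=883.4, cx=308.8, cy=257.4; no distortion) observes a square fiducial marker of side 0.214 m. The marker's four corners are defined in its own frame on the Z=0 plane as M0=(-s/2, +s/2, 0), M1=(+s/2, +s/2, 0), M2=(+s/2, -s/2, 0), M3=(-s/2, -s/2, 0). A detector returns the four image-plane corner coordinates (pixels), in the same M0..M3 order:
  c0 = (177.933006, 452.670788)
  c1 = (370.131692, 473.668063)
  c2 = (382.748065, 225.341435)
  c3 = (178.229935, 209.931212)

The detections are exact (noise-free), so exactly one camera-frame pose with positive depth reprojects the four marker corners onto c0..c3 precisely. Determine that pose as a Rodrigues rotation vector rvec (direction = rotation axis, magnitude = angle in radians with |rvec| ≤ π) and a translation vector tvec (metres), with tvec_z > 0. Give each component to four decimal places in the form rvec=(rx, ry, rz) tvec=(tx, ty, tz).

rvec=(0.2102, 0.1004, 0.0525) tvec=(-0.0352, 0.0723, 0.7368)

Intrinsics K: fx=689.7, fy=883.4, cx=308.8, cy=257.4
Marker side s = 0.214 m; corners in marker frame (Z=0):
  M0 = (-0.1070, +0.1070, 0)
  M1 = (+0.1070, +0.1070, 0)
  M2 = (+0.1070, -0.1070, 0)
  M3 = (-0.1070, -0.1070, 0)
Detected image corners:
  c0 = (177.933006, 452.670788) px
  c1 = (370.131692, 473.668063) px
  c2 = (382.748065, 225.341435) px
  c3 = (178.229935, 209.931212) px
Planar DLT: solve 8×8 A·h = b for H (H[2,2]=1):
  H  [+890.66564 +49.53698 +275.80838]
  H  [+42.04892 +1244.55121 +344.03646]
  H  [-0.12754 +0.28607 +1.00000]
B = K⁻¹H; ‖b₁‖=1.357152, ‖b₂‖=1.357152; λ = 2/(‖b₁‖+‖b₂‖) = 0.736837, sign → tz>0 ⇒ λ=+0.736837
r₁ = λ·B[:,0] = (+0.99361,+0.06245,-0.09398); r₂ = λ·B[:,1] = (-0.04145,+0.97665,+0.21079)
r₃ = r₁×r₂ = (+0.10495,-0.20554,+0.97300); SVD([r₁ r₂ r₃]) → R = UVᵀ:
  R  [+0.99361 -0.04145 +0.10495]
  R  [+0.06245 +0.97665 -0.20554]
  R  [-0.09398 +0.21079 +0.97300]
t = (-0.03525, +0.07226, +0.73684) m
tr R = 2.943271; θ = arccos((tr R − 1)/2) = 0.238745 rad = 13.679°
axis k = ((R−Rᵀ)₃₂, (R−Rᵀ)₁₃, (R−Rᵀ)₂₁) / (2 sinθ) = (+0.880252, +0.420585, +0.219693)
rvec = θ·k = (+0.210155, +0.100412, +0.052451)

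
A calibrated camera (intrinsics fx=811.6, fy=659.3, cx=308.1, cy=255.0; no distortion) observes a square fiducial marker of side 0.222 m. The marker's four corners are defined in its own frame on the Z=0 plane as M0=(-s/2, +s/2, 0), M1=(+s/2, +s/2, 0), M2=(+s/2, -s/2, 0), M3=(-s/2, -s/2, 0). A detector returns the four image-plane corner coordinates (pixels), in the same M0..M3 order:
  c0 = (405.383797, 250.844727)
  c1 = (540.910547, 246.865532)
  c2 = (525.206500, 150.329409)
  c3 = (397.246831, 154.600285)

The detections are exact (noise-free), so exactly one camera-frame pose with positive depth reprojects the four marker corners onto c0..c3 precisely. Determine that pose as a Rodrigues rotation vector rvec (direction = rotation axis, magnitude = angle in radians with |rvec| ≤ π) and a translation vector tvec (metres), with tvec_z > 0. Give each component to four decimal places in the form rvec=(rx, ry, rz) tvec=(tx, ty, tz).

Intrinsics K: fx=811.6, fy=659.3, cx=308.1, cy=255.0
Marker side s = 0.222 m; corners in marker frame (Z=0):
  M0 = (-0.1110, +0.1110, 0)
  M1 = (+0.1110, +0.1110, 0)
  M2 = (+0.1110, -0.1110, 0)
  M3 = (-0.1110, -0.1110, 0)
Detected image corners:
  c0 = (405.383797, 250.844727) px
  c1 = (540.910547, 246.865532) px
  c2 = (525.206500, 150.329409) px
  c3 = (397.246831, 154.600285) px
Planar DLT: solve 8×8 A·h = b for H (H[2,2]=1):
  H  [+581.45613 -66.18572 +466.83729]
  H  [-23.53777 +382.71865 +199.29341]
  H  [-0.02461 -0.25650 +1.00000]
B = K⁻¹H; ‖b₁‖=0.726663, ‖b₂‖=0.726663; λ = 2/(‖b₁‖+‖b₂‖) = 1.376155, sign → tz>0 ⇒ λ=+1.376155
r₁ = λ·B[:,0] = (+0.99878,-0.03603,-0.03386); r₂ = λ·B[:,1] = (+0.02178,+0.93537,-0.35299)
r₃ = r₁×r₂ = (+0.04439,+0.35182,+0.93501); SVD([r₁ r₂ r₃]) → R = UVᵀ:
  R  [+0.99878 +0.02178 +0.04439]
  R  [-0.03603 +0.93537 +0.35182]
  R  [-0.03386 -0.35299 +0.93501]
t = (+0.26916, -0.11628, +1.37615) m
tr R = 2.869165; θ = arccos((tr R − 1)/2) = 0.363712 rad = 20.839°
axis k = ((R−Rᵀ)₃₂, (R−Rᵀ)₁₃, (R−Rᵀ)₂₁) / (2 sinθ) = (-0.990606, +0.109993, -0.081251)
rvec = θ·k = (-0.360295, +0.040006, -0.029552)

rvec=(-0.3603, 0.0400, -0.0296) tvec=(0.2692, -0.1163, 1.3762)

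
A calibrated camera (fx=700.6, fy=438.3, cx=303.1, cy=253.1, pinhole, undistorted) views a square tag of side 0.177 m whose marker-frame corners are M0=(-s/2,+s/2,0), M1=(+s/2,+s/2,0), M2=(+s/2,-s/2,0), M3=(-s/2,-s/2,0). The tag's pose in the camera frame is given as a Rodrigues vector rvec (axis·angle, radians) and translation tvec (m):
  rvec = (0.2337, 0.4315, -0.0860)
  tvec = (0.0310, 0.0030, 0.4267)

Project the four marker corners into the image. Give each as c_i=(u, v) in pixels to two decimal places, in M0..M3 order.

Intrinsics K: fx=700.6, fy=438.3, cx=303.1, cy=253.1
Marker side s = 0.177 m; corners in marker frame (Z=0):
  M0 = (-0.0885, +0.0885, 0)
  M1 = (+0.0885, +0.0885, 0)
  M2 = (+0.0885, -0.0885, 0)
  M3 = (-0.0885, -0.0885, 0)
rvec = (0.2337, 0.4315, -0.0860), |rvec| = θ = 0.49820 rad = 28.545°
Rodrigues: sinθ=0.47785, 1−cosθ=0.12156; R = I + sinθ·[k]× + (1−cosθ)·[k]×²:
    [+0.90519 +0.13187 +0.40403]
    [-0.03310 +0.96963 -0.24233]
    [-0.42371 +0.20598 +0.88207]
t = (0.0310, 0.0030, 0.4267) m
M0: Pc = R·M0+t = (-0.03744, +0.09174, +0.48243); u = 700.6·(-0.03744)/0.48243 + 303.1 = 248.7301, v = 438.3·(+0.09174)/0.48243 + 253.1 = 336.4500
M1: Pc = R·M1+t = (+0.12278, +0.08588, +0.40743); u = 700.6·(+0.12278)/0.40743 + 303.1 = 514.2276, v = 438.3·(+0.08588)/0.40743 + 253.1 = 345.4900
M2: Pc = R·M2+t = (+0.09944, -0.08574, +0.37097); u = 700.6·(+0.09944)/0.37097 + 303.1 = 490.8950, v = 438.3·(-0.08574)/0.37097 + 253.1 = 151.7972
M3: Pc = R·M3+t = (-0.06078, -0.07988, +0.44597); u = 700.6·(-0.06078)/0.44597 + 303.1 = 207.6168, v = 438.3·(-0.07988)/0.44597 + 253.1 = 174.5909

c0=(248.73, 336.45) c1=(514.23, 345.49) c2=(490.90, 151.80) c3=(207.62, 174.59)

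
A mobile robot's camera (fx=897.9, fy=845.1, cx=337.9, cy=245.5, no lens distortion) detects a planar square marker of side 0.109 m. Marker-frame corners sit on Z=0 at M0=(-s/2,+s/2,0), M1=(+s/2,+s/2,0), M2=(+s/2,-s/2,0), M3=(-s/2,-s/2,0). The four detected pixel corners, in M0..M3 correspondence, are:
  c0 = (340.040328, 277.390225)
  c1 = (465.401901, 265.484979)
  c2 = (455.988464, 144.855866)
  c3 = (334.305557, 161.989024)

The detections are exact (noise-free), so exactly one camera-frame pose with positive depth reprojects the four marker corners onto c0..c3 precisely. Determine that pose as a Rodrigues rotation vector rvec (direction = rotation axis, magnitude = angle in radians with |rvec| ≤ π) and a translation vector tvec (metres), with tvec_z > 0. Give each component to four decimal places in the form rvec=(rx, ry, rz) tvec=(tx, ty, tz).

rvec=(-0.1786, 0.3483, -0.0785) tvec=(0.0504, -0.0303, 0.7606)

Intrinsics K: fx=897.9, fy=845.1, cx=337.9, cy=245.5
Marker side s = 0.109 m; corners in marker frame (Z=0):
  M0 = (-0.0545, +0.0545, 0)
  M1 = (+0.0545, +0.0545, 0)
  M2 = (+0.0545, -0.0545, 0)
  M3 = (-0.0545, -0.0545, 0)
Detected image corners:
  c0 = (340.040328, 277.390225) px
  c1 = (465.401901, 265.484979) px
  c2 = (455.988464, 144.855866) px
  c3 = (334.305557, 161.989024) px
Planar DLT: solve 8×8 A·h = b for H (H[2,2]=1):
  H  [+958.77872 -29.22962 +397.41318]
  H  [-226.30020 +1029.78482 +211.81027]
  H  [-0.43673 -0.24644 +1.00000]
B = K⁻¹H; ‖b₁‖=1.314834, ‖b₂‖=1.314834; λ = 2/(‖b₁‖+‖b₂‖) = 0.760553, sign → tz>0 ⇒ λ=+0.760553
r₁ = λ·B[:,0] = (+0.93712,-0.10717,-0.33216); r₂ = λ·B[:,1] = (+0.04578,+0.98121,-0.18743)
r₃ = r₁×r₂ = (+0.34600,+0.16044,+0.92441); SVD([r₁ r₂ r₃]) → R = UVᵀ:
  R  [+0.93712 +0.04578 +0.34600]
  R  [-0.10717 +0.98121 +0.16044]
  R  [-0.33216 -0.18743 +0.92441]
t = (+0.05041, -0.03032, +0.76055) m
tr R = 2.842740; θ = arccos((tr R − 1)/2) = 0.399205 rad = 22.873°
axis k = ((R−Rᵀ)₃₂, (R−Rᵀ)₁₃, (R−Rᵀ)₂₁) / (2 sinθ) = (-0.447503, +0.872371, -0.196748)
rvec = θ·k = (-0.178646, +0.348255, -0.078543)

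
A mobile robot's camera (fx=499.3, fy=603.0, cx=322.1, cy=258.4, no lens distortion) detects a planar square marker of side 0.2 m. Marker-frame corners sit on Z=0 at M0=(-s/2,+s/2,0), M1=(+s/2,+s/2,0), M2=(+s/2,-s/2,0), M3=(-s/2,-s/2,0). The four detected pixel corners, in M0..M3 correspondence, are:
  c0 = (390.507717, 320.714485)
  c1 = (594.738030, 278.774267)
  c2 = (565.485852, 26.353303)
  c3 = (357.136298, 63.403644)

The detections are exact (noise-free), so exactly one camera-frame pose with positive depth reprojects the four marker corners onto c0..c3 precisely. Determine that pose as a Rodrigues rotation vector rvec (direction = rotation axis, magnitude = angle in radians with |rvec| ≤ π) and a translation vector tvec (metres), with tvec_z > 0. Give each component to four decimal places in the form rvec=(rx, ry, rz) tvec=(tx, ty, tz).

rvec=(0.0349, -0.0542, -0.1610) tvec=(0.1468, -0.0664, 0.4695)

Intrinsics K: fx=499.3, fy=603.0, cx=322.1, cy=258.4
Marker side s = 0.2 m; corners in marker frame (Z=0):
  M0 = (-0.1000, +0.1000, 0)
  M1 = (+0.1000, +0.1000, 0)
  M2 = (+0.1000, -0.1000, 0)
  M3 = (-0.1000, -0.1000, 0)
Detected image corners:
  c0 = (390.507717, 320.714485) px
  c1 = (594.738030, 278.774267) px
  c2 = (565.485852, 26.353303) px
  c3 = (357.136298, 63.403644) px
Planar DLT: solve 8×8 A·h = b for H (H[2,2]=1):
  H  [+1083.27797 +196.18799 +478.22007]
  H  [-178.82351 +1288.55352 +173.15826]
  H  [+0.10884 +0.08332 +1.00000]
B = K⁻¹H; ‖b₁‖=2.130029, ‖b₂‖=2.130029; λ = 2/(‖b₁‖+‖b₂‖) = 0.469477, sign → tz>0 ⇒ λ=+0.469477
r₁ = λ·B[:,0] = (+0.98561,-0.16112,+0.05110); r₂ = λ·B[:,1] = (+0.15924,+0.98647,+0.03912)
r₃ = r₁×r₂ = (-0.05671,-0.03042,+0.99793); SVD([r₁ r₂ r₃]) → R = UVᵀ:
  R  [+0.98561 +0.15924 -0.05671]
  R  [-0.16112 +0.98647 -0.03042]
  R  [+0.05110 +0.03912 +0.99793]
t = (+0.14680, -0.06637, +0.46948) m
tr R = 2.970003; θ = arccos((tr R − 1)/2) = 0.173413 rad = 9.936°
axis k = ((R−Rᵀ)₃₂, (R−Rᵀ)₁₃, (R−Rᵀ)₂₁) / (2 sinθ) = (+0.201496, -0.312407, -0.928332)
rvec = θ·k = (+0.034942, -0.054176, -0.160985)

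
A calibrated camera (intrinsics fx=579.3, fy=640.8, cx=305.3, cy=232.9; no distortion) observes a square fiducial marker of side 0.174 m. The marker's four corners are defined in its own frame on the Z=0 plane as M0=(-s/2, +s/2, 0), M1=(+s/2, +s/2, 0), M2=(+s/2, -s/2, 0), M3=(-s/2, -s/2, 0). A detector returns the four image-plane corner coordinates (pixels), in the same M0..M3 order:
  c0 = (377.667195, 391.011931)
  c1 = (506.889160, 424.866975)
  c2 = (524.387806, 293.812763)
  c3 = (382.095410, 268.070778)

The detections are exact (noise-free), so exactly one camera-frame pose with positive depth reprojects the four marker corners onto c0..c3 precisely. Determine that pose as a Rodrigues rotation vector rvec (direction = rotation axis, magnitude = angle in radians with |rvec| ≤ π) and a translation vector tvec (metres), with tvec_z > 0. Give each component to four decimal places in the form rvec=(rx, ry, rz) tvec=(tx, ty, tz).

rvec=(0.3944, 0.4001, 0.0649) tvec=(0.1808, 0.1334, 0.7517)

Intrinsics K: fx=579.3, fy=640.8, cx=305.3, cy=232.9
Marker side s = 0.174 m; corners in marker frame (Z=0):
  M0 = (-0.0870, +0.0870, 0)
  M1 = (+0.0870, +0.0870, 0)
  M2 = (+0.0870, -0.0870, 0)
  M3 = (-0.0870, -0.0870, 0)
Detected image corners:
  c0 = (377.667195, 391.011931) px
  c1 = (506.889160, 424.866975) px
  c2 = (524.387806, 293.812763) px
  c3 = (382.095410, 268.070778) px
Planar DLT: solve 8×8 A·h = b for H (H[2,2]=1):
  H  [+560.14612 +168.70434 +444.63450]
  H  [+4.30243 +905.90207 +346.64757]
  H  [-0.48774 +0.51393 +1.00000]
B = K⁻¹H; ‖b₁‖=1.330362, ‖b₂‖=1.330362; λ = 2/(‖b₁‖+‖b₂‖) = 0.751675, sign → tz>0 ⇒ λ=+0.751675
r₁ = λ·B[:,0] = (+0.92004,+0.13830,-0.36662); r₂ = λ·B[:,1] = (+0.01531,+0.92224,+0.38631)
r₃ = r₁×r₂ = (+0.39154,-0.36103,+0.84638); SVD([r₁ r₂ r₃]) → R = UVᵀ:
  R  [+0.92004 +0.01531 +0.39154]
  R  [+0.13830 +0.92224 -0.36103]
  R  [-0.36662 +0.38631 +0.84638]
t = (+0.18079, +0.13343, +0.75168) m
tr R = 2.688654; θ = arccos((tr R − 1)/2) = 0.565488 rad = 32.400°
axis k = ((R−Rᵀ)₃₂, (R−Rᵀ)₁₃, (R−Rᵀ)₂₁) / (2 sinθ) = (+0.697374, +0.707460, +0.114760)
rvec = θ·k = (+0.394357, +0.400060, +0.064895)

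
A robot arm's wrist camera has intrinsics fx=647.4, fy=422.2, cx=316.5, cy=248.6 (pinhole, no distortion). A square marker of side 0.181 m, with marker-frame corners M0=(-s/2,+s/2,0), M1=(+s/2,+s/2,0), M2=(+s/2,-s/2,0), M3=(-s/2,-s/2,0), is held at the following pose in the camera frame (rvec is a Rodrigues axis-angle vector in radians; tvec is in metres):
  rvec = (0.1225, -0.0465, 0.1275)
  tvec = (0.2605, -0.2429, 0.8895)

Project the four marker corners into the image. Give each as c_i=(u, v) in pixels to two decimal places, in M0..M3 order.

Intrinsics K: fx=647.4, fy=422.2, cx=316.5, cy=248.6
Marker side s = 0.181 m; corners in marker frame (Z=0):
  M0 = (-0.0905, +0.0905, 0)
  M1 = (+0.0905, +0.0905, 0)
  M2 = (+0.0905, -0.0905, 0)
  M3 = (-0.0905, -0.0905, 0)
rvec = (0.1225, -0.0465, 0.1275), |rvec| = θ = 0.18282 rad = 10.475°
Rodrigues: sinθ=0.18181, 1−cosθ=0.01667; R = I + sinθ·[k]× + (1−cosθ)·[k]×²:
    [+0.99082 -0.12963 -0.03845]
    [+0.12395 +0.98441 -0.12477]
    [+0.05403 +0.11886 +0.99144]
t = (0.2605, -0.2429, 0.8895) m
M0: Pc = R·M0+t = (+0.15910, -0.16503, +0.89537); u = 647.4·(+0.15910)/0.89537 + 316.5 = 431.5377, v = 422.2·(-0.16503)/0.89537 + 248.6 = 170.7829
M1: Pc = R·M1+t = (+0.33844, -0.14259, +0.90515); u = 647.4·(+0.33844)/0.90515 + 316.5 = 558.5649, v = 422.2·(-0.14259)/0.90515 + 248.6 = 182.0883
M2: Pc = R·M2+t = (+0.36190, -0.32077, +0.88363); u = 647.4·(+0.36190)/0.88363 + 316.5 = 581.6491, v = 422.2·(-0.32077)/0.88363 + 248.6 = 95.3351
M3: Pc = R·M3+t = (+0.18256, -0.34321, +0.87385); u = 647.4·(+0.18256)/0.87385 + 316.5 = 451.7528, v = 422.2·(-0.34321)/0.87385 + 248.6 = 82.7805

c0=(431.54, 170.78) c1=(558.56, 182.09) c2=(581.65, 95.34) c3=(451.75, 82.78)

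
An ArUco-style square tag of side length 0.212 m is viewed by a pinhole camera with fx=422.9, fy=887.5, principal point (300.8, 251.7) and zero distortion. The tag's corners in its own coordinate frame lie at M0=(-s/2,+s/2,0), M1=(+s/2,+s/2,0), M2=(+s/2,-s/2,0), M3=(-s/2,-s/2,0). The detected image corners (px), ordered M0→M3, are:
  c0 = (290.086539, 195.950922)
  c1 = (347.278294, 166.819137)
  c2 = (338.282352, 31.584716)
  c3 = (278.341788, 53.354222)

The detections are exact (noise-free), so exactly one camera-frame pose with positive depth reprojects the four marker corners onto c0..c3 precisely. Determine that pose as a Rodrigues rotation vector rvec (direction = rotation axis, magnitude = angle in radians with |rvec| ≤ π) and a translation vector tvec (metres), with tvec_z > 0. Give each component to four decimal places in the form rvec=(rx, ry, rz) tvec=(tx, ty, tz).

rvec=(0.1966, -0.4179, -0.2116) tvec=(0.0436, -0.2112, 1.3496)

Intrinsics K: fx=422.9, fy=887.5, cx=300.8, cy=251.7
Marker side s = 0.212 m; corners in marker frame (Z=0):
  M0 = (-0.1060, +0.1060, 0)
  M1 = (+0.1060, +0.1060, 0)
  M2 = (+0.1060, -0.1060, 0)
  M3 = (-0.1060, -0.1060, 0)
Detected image corners:
  c0 = (290.086539, 195.950922) px
  c1 = (347.278294, 166.819137) px
  c2 = (338.282352, 31.584716) px
  c3 = (278.341788, 53.354222) px
Planar DLT: solve 8×8 A·h = b for H (H[2,2]=1):
  H  [+364.36294 +102.50700 +314.46508]
  H  [-88.86707 +673.94637 +112.81076]
  H  [+0.28142 +0.17156 +1.00000]
B = K⁻¹H; ‖b₁‖=0.740975, ‖b₂‖=0.740975; λ = 2/(‖b₁‖+‖b₂‖) = 1.349573, sign → tz>0 ⇒ λ=+1.349573
r₁ = λ·B[:,0] = (+0.89262,-0.24285,+0.37980); r₂ = λ·B[:,1] = (+0.16244,+0.95917,+0.23153)
r₃ = r₁×r₂ = (-0.42052,-0.14498,+0.89562); SVD([r₁ r₂ r₃]) → R = UVᵀ:
  R  [+0.89262 +0.16244 -0.42052]
  R  [-0.24285 +0.95917 -0.14498]
  R  [+0.37980 +0.23153 +0.89562]
t = (+0.04361, -0.21120, +1.34957) m
tr R = 2.747417; θ = arccos((tr R − 1)/2) = 0.508022 rad = 29.108°
axis k = ((R−Rᵀ)₃₂, (R−Rᵀ)₁₃, (R−Rᵀ)₂₁) / (2 sinθ) = (+0.386998, -0.822615, -0.416578)
rvec = θ·k = (+0.196603, -0.417906, -0.211630)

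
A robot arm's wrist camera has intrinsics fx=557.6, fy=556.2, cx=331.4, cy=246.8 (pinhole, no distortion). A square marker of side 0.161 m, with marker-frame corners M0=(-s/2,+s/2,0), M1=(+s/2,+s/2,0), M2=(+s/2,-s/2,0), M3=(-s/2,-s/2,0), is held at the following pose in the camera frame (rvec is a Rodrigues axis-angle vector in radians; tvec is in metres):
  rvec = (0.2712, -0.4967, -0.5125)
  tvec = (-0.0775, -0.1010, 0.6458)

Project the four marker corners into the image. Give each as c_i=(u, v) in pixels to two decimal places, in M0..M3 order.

c0=(239.45, 254.69) c1=(343.78, 187.01) c2=(289.42, 65.34) c3=(168.83, 127.00)

Intrinsics K: fx=557.6, fy=556.2, cx=331.4, cy=246.8
Marker side s = 0.161 m; corners in marker frame (Z=0):
  M0 = (-0.0805, +0.0805, 0)
  M1 = (+0.0805, +0.0805, 0)
  M2 = (+0.0805, -0.0805, 0)
  M3 = (-0.0805, -0.0805, 0)
rvec = (0.2712, -0.4967, -0.5125), |rvec| = θ = 0.76349 rad = 43.745°
Rodrigues: sinθ=0.69145, 1−cosθ=0.27757; R = I + sinθ·[k]× + (1−cosθ)·[k]×²:
    [+0.75745 +0.40000 -0.51602]
    [-0.52828 +0.83991 -0.12439]
    [+0.38365 +0.36683 +0.84750]
t = (-0.0775, -0.1010, 0.6458) m
M0: Pc = R·M0+t = (-0.10627, +0.00914, +0.64445); u = 557.6·(-0.10627)/0.64445 + 331.4 = 239.4467, v = 556.2·(+0.00914)/0.64445 + 246.8 = 254.6878
M1: Pc = R·M1+t = (+0.01567, -0.07591, +0.70621); u = 557.6·(+0.01567)/0.70621 + 331.4 = 343.7760, v = 556.2·(-0.07591)/0.70621 + 246.8 = 187.0112
M2: Pc = R·M2+t = (-0.04873, -0.21114, +0.64715); u = 557.6·(-0.04873)/0.64715 + 331.4 = 289.4176, v = 556.2·(-0.21114)/0.64715 + 246.8 = 65.3352
M3: Pc = R·M3+t = (-0.17067, -0.12609, +0.58539); u = 557.6·(-0.17067)/0.58539 + 331.4 = 168.8271, v = 556.2·(-0.12609)/0.58539 + 246.8 = 127.0010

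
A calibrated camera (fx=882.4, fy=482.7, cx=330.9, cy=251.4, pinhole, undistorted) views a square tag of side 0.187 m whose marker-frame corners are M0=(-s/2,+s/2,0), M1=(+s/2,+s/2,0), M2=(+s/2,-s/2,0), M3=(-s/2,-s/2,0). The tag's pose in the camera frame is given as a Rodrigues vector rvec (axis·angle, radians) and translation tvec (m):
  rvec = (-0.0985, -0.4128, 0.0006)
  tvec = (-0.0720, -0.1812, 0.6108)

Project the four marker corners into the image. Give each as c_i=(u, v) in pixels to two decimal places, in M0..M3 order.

Intrinsics K: fx=882.4, fy=482.7, cx=330.9, cy=251.4
Marker side s = 0.187 m; corners in marker frame (Z=0):
  M0 = (-0.0935, +0.0935, 0)
  M1 = (+0.0935, +0.0935, 0)
  M2 = (+0.0935, -0.0935, 0)
  M3 = (-0.0935, -0.0935, 0)
rvec = (-0.0985, -0.4128, 0.0006), |rvec| = θ = 0.42439 rad = 24.316°
Rodrigues: sinθ=0.41176, 1−cosθ=0.08871; R = I + sinθ·[k]× + (1−cosθ)·[k]×²:
    [+0.91607 +0.01944 -0.40055]
    [+0.02061 +0.99522 +0.09545]
    [+0.40049 -0.09569 +0.91129]
t = (-0.0720, -0.1812, 0.6108) m
M0: Pc = R·M0+t = (-0.15583, -0.09007, +0.56441); u = 882.4·(-0.15583)/0.56441 + 330.9 = 87.2669, v = 482.7·(-0.09007)/0.56441 + 251.4 = 174.3658
M1: Pc = R·M1+t = (+0.01547, -0.08622, +0.63930); u = 882.4·(+0.01547)/0.63930 + 330.9 = 352.2534, v = 482.7·(-0.08622)/0.63930 + 251.4 = 186.3000
M2: Pc = R·M2+t = (+0.01183, -0.27233, +0.65719); u = 882.4·(+0.01183)/0.65719 + 330.9 = 346.7897, v = 482.7·(-0.27233)/0.65719 + 251.4 = 51.3798
M3: Pc = R·M3+t = (-0.15947, -0.27618, +0.58230); u = 882.4·(-0.15947)/0.58230 + 330.9 = 89.2436, v = 482.7·(-0.27618)/0.58230 + 251.4 = 22.4598

c0=(87.27, 174.37) c1=(352.25, 186.30) c2=(346.79, 51.38) c3=(89.24, 22.46)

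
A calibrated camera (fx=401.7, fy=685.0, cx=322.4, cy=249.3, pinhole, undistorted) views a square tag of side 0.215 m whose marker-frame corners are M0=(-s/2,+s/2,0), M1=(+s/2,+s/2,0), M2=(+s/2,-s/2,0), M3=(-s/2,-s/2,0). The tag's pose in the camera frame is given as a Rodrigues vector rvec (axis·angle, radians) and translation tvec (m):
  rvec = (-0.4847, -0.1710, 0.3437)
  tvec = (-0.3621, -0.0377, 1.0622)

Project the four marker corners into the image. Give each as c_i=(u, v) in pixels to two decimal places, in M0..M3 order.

c0=(125.00, 257.82) c1=(207.04, 310.06) c2=(239.41, 195.69) c3=(165.58, 146.59)

Intrinsics K: fx=401.7, fy=685.0, cx=322.4, cy=249.3
Marker side s = 0.215 m; corners in marker frame (Z=0):
  M0 = (-0.1075, +0.1075, 0)
  M1 = (+0.1075, +0.1075, 0)
  M2 = (+0.1075, -0.1075, 0)
  M3 = (-0.1075, -0.1075, 0)
rvec = (-0.4847, -0.1710, 0.3437), |rvec| = θ = 0.61831 rad = 35.426°
Rodrigues: sinθ=0.57966, 1−cosθ=0.18514; R = I + sinθ·[k]× + (1−cosθ)·[k]×²:
    [+0.92863 -0.28208 -0.24099]
    [+0.36235 +0.82902 +0.42594]
    [+0.07964 -0.48286 +0.87207]
t = (-0.3621, -0.0377, 1.0622) m
M0: Pc = R·M0+t = (-0.49225, +0.01247, +1.00173); u = 401.7·(-0.49225)/1.00173 + 322.4 = 125.0045, v = 685.0·(+0.01247)/1.00173 + 249.3 = 257.8250
M1: Pc = R·M1+t = (-0.29260, +0.09037, +1.01885); u = 401.7·(-0.29260)/1.01885 + 322.4 = 207.0394, v = 685.0·(+0.09037)/1.01885 + 249.3 = 310.0598
M2: Pc = R·M2+t = (-0.23195, -0.08787, +1.12267); u = 401.7·(-0.23195)/1.12267 + 322.4 = 239.4068, v = 685.0·(-0.08787)/1.12267 + 249.3 = 195.6878
M3: Pc = R·M3+t = (-0.43160, -0.16577, +1.10555); u = 401.7·(-0.43160)/1.10555 + 322.4 = 165.5766, v = 685.0·(-0.16577)/1.10555 + 249.3 = 146.5867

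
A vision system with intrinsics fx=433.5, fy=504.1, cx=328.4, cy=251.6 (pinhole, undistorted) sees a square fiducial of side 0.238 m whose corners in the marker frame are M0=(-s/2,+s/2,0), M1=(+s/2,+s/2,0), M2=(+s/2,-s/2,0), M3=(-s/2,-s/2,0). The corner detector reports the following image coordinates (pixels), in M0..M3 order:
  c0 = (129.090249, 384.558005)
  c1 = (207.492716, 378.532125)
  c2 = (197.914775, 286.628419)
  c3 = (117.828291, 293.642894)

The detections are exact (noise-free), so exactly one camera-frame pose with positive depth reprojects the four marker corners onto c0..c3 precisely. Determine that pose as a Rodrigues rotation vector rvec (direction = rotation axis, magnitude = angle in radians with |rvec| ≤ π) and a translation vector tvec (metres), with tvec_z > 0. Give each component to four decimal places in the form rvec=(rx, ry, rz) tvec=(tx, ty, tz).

Intrinsics K: fx=433.5, fy=504.1, cx=328.4, cy=251.6
Marker side s = 0.238 m; corners in marker frame (Z=0):
  M0 = (-0.1190, +0.1190, 0)
  M1 = (+0.1190, +0.1190, 0)
  M2 = (+0.1190, -0.1190, 0)
  M3 = (-0.1190, -0.1190, 0)
Detected image corners:
  c0 = (129.090249, 384.558005) px
  c1 = (207.492716, 378.532125) px
  c2 = (197.914775, 286.628419) px
  c3 = (117.828291, 293.642894) px
Planar DLT: solve 8×8 A·h = b for H (H[2,2]=1):
  H  [+326.60748 +59.18914 +162.95751]
  H  [-40.37251 +415.76001 +336.36869]
  H  [-0.03871 +0.09438 +1.00000]
B = K⁻¹H; ‖b₁‖=0.786053, ‖b₂‖=0.786053; λ = 2/(‖b₁‖+‖b₂‖) = 1.272179, sign → tz>0 ⇒ λ=+1.272179
r₁ = λ·B[:,0] = (+0.99579,-0.07731,-0.04925); r₂ = λ·B[:,1] = (+0.08274,+0.98931,+0.12007)
r₃ = r₁×r₂ = (+0.03944,-0.12364,+0.99154); SVD([r₁ r₂ r₃]) → R = UVᵀ:
  R  [+0.99579 +0.08274 +0.03944]
  R  [-0.07731 +0.98931 -0.12364]
  R  [-0.04925 +0.12007 +0.99154]
t = (-0.48552, +0.21393, +1.27218) m
tr R = 2.976646; θ = arccos((tr R − 1)/2) = 0.152971 rad = 8.765°
axis k = ((R−Rᵀ)₃₂, (R−Rᵀ)₁₃, (R−Rᵀ)₂₁) / (2 sinθ) = (+0.799686, +0.290998, -0.525187)
rvec = θ·k = (+0.122329, +0.044514, -0.080338)

rvec=(0.1223, 0.0445, -0.0803) tvec=(-0.4855, 0.2139, 1.2722)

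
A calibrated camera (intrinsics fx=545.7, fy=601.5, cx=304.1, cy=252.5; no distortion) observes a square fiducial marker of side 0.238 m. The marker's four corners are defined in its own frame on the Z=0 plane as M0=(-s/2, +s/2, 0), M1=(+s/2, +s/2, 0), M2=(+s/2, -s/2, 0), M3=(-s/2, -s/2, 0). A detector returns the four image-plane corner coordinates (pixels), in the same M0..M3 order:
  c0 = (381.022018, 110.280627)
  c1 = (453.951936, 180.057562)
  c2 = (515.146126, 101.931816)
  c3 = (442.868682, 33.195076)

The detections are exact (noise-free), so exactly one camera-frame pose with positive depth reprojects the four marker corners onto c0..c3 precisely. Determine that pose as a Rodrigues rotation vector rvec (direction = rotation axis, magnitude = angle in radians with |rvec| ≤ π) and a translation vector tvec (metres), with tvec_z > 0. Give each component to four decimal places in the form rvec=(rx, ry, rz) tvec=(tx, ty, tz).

Intrinsics K: fx=545.7, fy=601.5, cx=304.1, cy=252.5
Marker side s = 0.238 m; corners in marker frame (Z=0):
  M0 = (-0.1190, +0.1190, 0)
  M1 = (+0.1190, +0.1190, 0)
  M2 = (+0.1190, -0.1190, 0)
  M3 = (-0.1190, -0.1190, 0)
Detected image corners:
  c0 = (381.022018, 110.280627) px
  c1 = (453.951936, 180.057562) px
  c2 = (515.146126, 101.931816) px
  c3 = (442.868682, 33.195076) px
Planar DLT: solve 8×8 A·h = b for H (H[2,2]=1):
  H  [+299.27599 -280.30913 +448.36972]
  H  [+289.61243 +320.89357 +106.08844]
  H  [-0.01288 -0.04867 +1.00000]
B = K⁻¹H; ‖b₁‖=0.738867, ‖b₂‖=0.738867; λ = 2/(‖b₁‖+‖b₂‖) = 1.353424, sign → tz>0 ⇒ λ=+1.353424
r₁ = λ·B[:,0] = (+0.75197,+0.65897,-0.01743); r₂ = λ·B[:,1] = (-0.65850,+0.74969,-0.06588)
r₃ = r₁×r₂ = (-0.03034,+0.06102,+0.99768); SVD([r₁ r₂ r₃]) → R = UVᵀ:
  R  [+0.75197 -0.65850 -0.03034]
  R  [+0.65897 +0.74969 +0.06102]
  R  [-0.01743 -0.06588 +0.99768]
t = (+0.35781, -0.32944, +1.35342) m
tr R = 2.499334; θ = arccos((tr R − 1)/2) = 0.723238 rad = 41.438°
axis k = ((R−Rᵀ)₃₂, (R−Rᵀ)₁₃, (R−Rᵀ)₂₁) / (2 sinθ) = (-0.095867, -0.009753, +0.995346)
rvec = θ·k = (-0.069334, -0.007053, +0.719872)

rvec=(-0.0693, -0.0071, 0.7199) tvec=(0.3578, -0.3294, 1.3534)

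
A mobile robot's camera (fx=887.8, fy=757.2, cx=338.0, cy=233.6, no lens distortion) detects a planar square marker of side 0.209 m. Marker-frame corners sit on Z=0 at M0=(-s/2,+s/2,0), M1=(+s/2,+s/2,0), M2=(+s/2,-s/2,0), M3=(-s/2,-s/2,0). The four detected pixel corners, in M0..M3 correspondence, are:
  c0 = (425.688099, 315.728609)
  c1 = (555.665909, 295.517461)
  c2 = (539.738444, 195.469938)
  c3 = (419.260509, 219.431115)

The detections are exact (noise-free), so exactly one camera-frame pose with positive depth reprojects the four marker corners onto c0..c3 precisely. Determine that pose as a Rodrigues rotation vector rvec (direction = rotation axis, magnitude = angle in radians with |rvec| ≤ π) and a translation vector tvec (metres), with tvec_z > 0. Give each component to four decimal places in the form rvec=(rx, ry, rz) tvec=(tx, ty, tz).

rvec=(-0.4991, 0.4309, -0.1167) tvec=(0.2343, 0.0407, 1.4326)

Intrinsics K: fx=887.8, fy=757.2, cx=338.0, cy=233.6
Marker side s = 0.209 m; corners in marker frame (Z=0):
  M0 = (-0.1045, +0.1045, 0)
  M1 = (+0.1045, +0.1045, 0)
  M2 = (+0.1045, -0.1045, 0)
  M3 = (-0.1045, -0.1045, 0)
Detected image corners:
  c0 = (425.688099, 315.728609) px
  c1 = (555.665909, 295.517461) px
  c2 = (539.738444, 195.469938) px
  c3 = (419.260509, 219.431115) px
Planar DLT: solve 8×8 A·h = b for H (H[2,2]=1):
  H  [+472.62455 -111.98341 +483.19365]
  H  [-172.49359 +382.30236 +255.09275]
  H  [-0.25922 -0.33983 +1.00000]
B = K⁻¹H; ‖b₁‖=0.698045, ‖b₂‖=0.698045; λ = 2/(‖b₁‖+‖b₂‖) = 1.432572, sign → tz>0 ⇒ λ=+1.432572
r₁ = λ·B[:,0] = (+0.90402,-0.21178,-0.37135); r₂ = λ·B[:,1] = (+0.00465,+0.87348,-0.48683)
r₃ = r₁×r₂ = (+0.42747,+0.43838,+0.79063); SVD([r₁ r₂ r₃]) → R = UVᵀ:
  R  [+0.90402 +0.00465 +0.42747]
  R  [-0.21178 +0.87348 +0.43838]
  R  [-0.37135 -0.48683 +0.79063]
t = (+0.23429, +0.04066, +1.43257) m
tr R = 2.568124; θ = arccos((tr R − 1)/2) = 0.669613 rad = 38.366°
axis k = ((R−Rᵀ)₃₂, (R−Rᵀ)₁₃, (R−Rᵀ)₂₁) / (2 sinθ) = (-0.745321, +0.643505, -0.174348)
rvec = θ·k = (-0.499077, +0.430899, -0.116746)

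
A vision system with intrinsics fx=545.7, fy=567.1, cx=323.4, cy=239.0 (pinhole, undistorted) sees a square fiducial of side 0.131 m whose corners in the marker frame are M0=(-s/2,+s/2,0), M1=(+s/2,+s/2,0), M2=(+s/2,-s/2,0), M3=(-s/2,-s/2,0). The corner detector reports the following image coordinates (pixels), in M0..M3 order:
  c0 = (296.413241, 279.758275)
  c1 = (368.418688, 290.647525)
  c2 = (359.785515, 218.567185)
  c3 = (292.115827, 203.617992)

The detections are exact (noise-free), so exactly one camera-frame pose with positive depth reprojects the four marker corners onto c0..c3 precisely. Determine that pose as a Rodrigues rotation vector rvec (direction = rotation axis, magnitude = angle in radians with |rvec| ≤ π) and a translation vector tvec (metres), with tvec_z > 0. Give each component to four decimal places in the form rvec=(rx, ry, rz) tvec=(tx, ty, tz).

Intrinsics K: fx=545.7, fy=567.1, cx=323.4, cy=239.0
Marker side s = 0.131 m; corners in marker frame (Z=0):
  M0 = (-0.0655, +0.0655, 0)
  M1 = (+0.0655, +0.0655, 0)
  M2 = (+0.0655, -0.0655, 0)
  M3 = (-0.0655, -0.0655, 0)
Detected image corners:
  c0 = (296.413241, 279.758275) px
  c1 = (368.418688, 290.647525) px
  c2 = (359.785515, 218.567185) px
  c3 = (292.115827, 203.617992) px
Planar DLT: solve 8×8 A·h = b for H (H[2,2]=1):
  H  [+700.10627 -121.61337 +330.23721]
  H  [+225.46024 +435.91541 +247.09848]
  H  [+0.50902 -0.52104 +1.00000]
B = K⁻¹H; ‖b₁‖=1.120507, ‖b₂‖=1.120507; λ = 2/(‖b₁‖+‖b₂‖) = 0.892453, sign → tz>0 ⇒ λ=+0.892453
r₁ = λ·B[:,0] = (+0.87576,+0.16336,+0.45427); r₂ = λ·B[:,1] = (+0.07669,+0.88198,-0.46501)
r₃ = r₁×r₂ = (-0.47662,+0.44207,+0.75987); SVD([r₁ r₂ r₃]) → R = UVᵀ:
  R  [+0.87576 +0.07669 -0.47662]
  R  [+0.16336 +0.88198 +0.44207]
  R  [+0.45427 -0.46501 +0.75987]
t = (+0.01118, +0.01274, +0.89245) m
tr R = 2.517607; θ = arccos((tr R − 1)/2) = 0.709322 rad = 40.641°
axis k = ((R−Rᵀ)₃₂, (R−Rᵀ)₁₃, (R−Rᵀ)₂₁) / (2 sinθ) = (-0.696337, -0.714624, +0.066535)
rvec = θ·k = (-0.493927, -0.506899, +0.047195)

rvec=(-0.4939, -0.5069, 0.0472) tvec=(0.0112, 0.0127, 0.8925)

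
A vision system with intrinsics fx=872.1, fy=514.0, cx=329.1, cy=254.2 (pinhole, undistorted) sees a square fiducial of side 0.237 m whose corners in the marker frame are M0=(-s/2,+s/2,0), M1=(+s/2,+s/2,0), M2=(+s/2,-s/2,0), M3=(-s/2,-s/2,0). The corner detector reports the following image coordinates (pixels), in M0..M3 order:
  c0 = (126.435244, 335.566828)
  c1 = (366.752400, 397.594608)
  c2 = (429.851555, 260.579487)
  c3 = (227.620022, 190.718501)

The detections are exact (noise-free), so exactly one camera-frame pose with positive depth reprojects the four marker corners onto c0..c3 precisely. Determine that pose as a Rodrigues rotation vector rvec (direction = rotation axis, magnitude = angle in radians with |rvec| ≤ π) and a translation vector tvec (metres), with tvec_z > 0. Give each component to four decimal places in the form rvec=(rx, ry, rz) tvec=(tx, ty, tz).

rvec=(-0.3586, -0.4907, 0.4028) tvec=(-0.0288, 0.0592, 0.7752)

Intrinsics K: fx=872.1, fy=514.0, cx=329.1, cy=254.2
Marker side s = 0.237 m; corners in marker frame (Z=0):
  M0 = (-0.1185, +0.1185, 0)
  M1 = (+0.1185, +0.1185, 0)
  M2 = (+0.1185, -0.1185, 0)
  M3 = (-0.1185, -0.1185, 0)
Detected image corners:
  c0 = (126.435244, 335.566828) px
  c1 = (366.752400, 397.594608) px
  c2 = (429.851555, 260.579487) px
  c3 = (227.620022, 190.718501) px
Planar DLT: solve 8×8 A·h = b for H (H[2,2]=1):
  H  [+1069.22860 -498.58997 +296.73080]
  H  [+424.21460 +432.42993 +293.47940]
  H  [+0.48934 -0.54459 +1.00000]
B = K⁻¹H; ‖b₁‖=1.290031, ‖b₂‖=1.290031; λ = 2/(‖b₁‖+‖b₂‖) = 0.775175, sign → tz>0 ⇒ λ=+0.775175
r₁ = λ·B[:,0] = (+0.80725,+0.45217,+0.37933); r₂ = λ·B[:,1] = (-0.28387,+0.86093,-0.42215)
r₃ = r₁×r₂ = (-0.51746,+0.23310,+0.82335); SVD([r₁ r₂ r₃]) → R = UVᵀ:
  R  [+0.80725 -0.28387 -0.51746]
  R  [+0.45217 +0.86093 +0.23310]
  R  [+0.37933 -0.42215 +0.82335]
t = (-0.02877, +0.05924, +0.77518) m
tr R = 2.491530; θ = arccos((tr R − 1)/2) = 0.729114 rad = 41.775°
axis k = ((R−Rᵀ)₃₂, (R−Rᵀ)₁₃, (R−Rᵀ)₂₁) / (2 sinθ) = (-0.491776, -0.673051, +0.552411)
rvec = θ·k = (-0.358561, -0.490731, +0.402771)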